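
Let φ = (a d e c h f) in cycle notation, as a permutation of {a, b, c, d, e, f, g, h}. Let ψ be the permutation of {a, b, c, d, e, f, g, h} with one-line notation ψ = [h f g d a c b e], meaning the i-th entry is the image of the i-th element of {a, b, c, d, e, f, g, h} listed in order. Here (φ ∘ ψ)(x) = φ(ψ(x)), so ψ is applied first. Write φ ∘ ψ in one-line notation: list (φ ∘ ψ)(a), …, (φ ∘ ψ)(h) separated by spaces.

f a g e d h b c

(φ ∘ ψ)(x) = φ(ψ(x)). Computing each image: φ(ψ(a)) = φ(h) = f, φ(ψ(b)) = φ(f) = a, φ(ψ(c)) = φ(g) = g, φ(ψ(d)) = φ(d) = e, φ(ψ(e)) = φ(a) = d, φ(ψ(f)) = φ(c) = h, φ(ψ(g)) = φ(b) = b, φ(ψ(h)) = φ(e) = c.
Hence φ ∘ ψ = [f a g e d h b c].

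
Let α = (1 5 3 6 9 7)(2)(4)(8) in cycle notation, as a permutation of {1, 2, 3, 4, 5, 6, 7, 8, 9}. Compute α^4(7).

6

7 lies in the 6-cycle (1 5 3 6 9 7).
Stepping 4 places around the cycle: 7 → 1 → 5 → 3 → 6.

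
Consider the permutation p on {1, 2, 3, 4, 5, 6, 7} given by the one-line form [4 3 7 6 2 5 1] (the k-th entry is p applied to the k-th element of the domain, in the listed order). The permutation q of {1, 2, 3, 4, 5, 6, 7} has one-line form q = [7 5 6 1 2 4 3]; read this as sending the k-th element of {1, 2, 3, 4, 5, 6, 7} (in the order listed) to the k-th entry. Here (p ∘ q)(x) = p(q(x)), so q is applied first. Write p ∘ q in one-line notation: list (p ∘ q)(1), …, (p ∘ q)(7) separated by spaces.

1 2 5 4 3 6 7

(p ∘ q)(x) = p(q(x)). Computing each image: p(q(1)) = p(7) = 1, p(q(2)) = p(5) = 2, p(q(3)) = p(6) = 5, p(q(4)) = p(1) = 4, p(q(5)) = p(2) = 3, p(q(6)) = p(4) = 6, p(q(7)) = p(3) = 7.
Hence p ∘ q = [1 2 5 4 3 6 7].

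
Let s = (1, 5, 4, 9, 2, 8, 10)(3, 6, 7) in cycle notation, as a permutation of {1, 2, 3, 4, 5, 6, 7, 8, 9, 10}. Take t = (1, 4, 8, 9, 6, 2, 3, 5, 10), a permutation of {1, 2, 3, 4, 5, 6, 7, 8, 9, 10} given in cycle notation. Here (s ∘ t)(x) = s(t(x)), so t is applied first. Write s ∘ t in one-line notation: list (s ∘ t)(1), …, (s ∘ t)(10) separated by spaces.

9 6 4 10 1 8 3 2 7 5

Chase each element through t then s: 1 → 4 → 9; 2 → 3 → 6; 3 → 5 → 4; 4 → 8 → 10; 5 → 10 → 1; 6 → 2 → 8; 7 → 7 → 3; 8 → 9 → 2; 9 → 6 → 7; 10 → 1 → 5.
So s ∘ t in one-line form is 9 6 4 10 1 8 3 2 7 5.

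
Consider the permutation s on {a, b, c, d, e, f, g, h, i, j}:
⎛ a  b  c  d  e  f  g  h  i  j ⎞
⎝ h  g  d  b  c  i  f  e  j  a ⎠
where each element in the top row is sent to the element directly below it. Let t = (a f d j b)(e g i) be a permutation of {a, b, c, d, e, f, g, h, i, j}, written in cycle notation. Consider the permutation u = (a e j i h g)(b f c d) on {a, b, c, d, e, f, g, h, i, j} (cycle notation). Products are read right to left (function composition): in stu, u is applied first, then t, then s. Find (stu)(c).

a

Chase c: u(c) = d; t(d) = j; s(j) = a. Hence (stu)(c) = a.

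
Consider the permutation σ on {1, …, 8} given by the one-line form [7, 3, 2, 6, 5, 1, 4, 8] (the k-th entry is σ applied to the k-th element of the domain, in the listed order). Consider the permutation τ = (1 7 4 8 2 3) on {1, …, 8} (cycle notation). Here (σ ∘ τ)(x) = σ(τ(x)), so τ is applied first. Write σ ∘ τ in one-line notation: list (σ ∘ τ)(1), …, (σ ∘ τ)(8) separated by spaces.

For each element, apply τ then σ: 1 → 7 → 4; 2 → 3 → 2; 3 → 1 → 7; 4 → 8 → 8; 5 → 5 → 5; 6 → 6 → 1; 7 → 4 → 6; 8 → 2 → 3.
So σ ∘ τ in one-line form is 4 2 7 8 5 1 6 3.

4 2 7 8 5 1 6 3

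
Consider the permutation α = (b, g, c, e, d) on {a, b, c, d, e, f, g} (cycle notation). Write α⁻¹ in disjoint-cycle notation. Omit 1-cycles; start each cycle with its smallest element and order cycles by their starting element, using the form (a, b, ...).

(b, d, e, c, g)

If α sends a → b within a cycle, α⁻¹ sends b → a; equivalently, reverse each cycle.
Reversing each cycle of α and rotating so the smallest element leads gives (b, d, e, c, g).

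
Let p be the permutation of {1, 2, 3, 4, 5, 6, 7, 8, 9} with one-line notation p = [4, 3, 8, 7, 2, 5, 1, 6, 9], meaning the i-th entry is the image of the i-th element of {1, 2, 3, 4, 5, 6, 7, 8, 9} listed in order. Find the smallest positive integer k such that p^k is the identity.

Decomposing into disjoint cycles gives cycle lengths 5, 3, 1.
The order of p is the least common multiple of its cycle lengths: lcm(5, 3) = 15.

15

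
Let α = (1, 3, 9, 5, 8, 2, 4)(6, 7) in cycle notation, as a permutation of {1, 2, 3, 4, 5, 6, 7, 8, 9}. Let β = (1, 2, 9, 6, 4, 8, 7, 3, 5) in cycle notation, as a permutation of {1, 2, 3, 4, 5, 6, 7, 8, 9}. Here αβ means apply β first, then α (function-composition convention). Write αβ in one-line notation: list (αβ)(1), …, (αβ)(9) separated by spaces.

4 5 8 2 3 1 9 6 7

(αβ)(x) = α(β(x)). Computing each image: α(β(1)) = α(2) = 4, α(β(2)) = α(9) = 5, α(β(3)) = α(5) = 8, α(β(4)) = α(8) = 2, α(β(5)) = α(1) = 3, α(β(6)) = α(4) = 1, α(β(7)) = α(3) = 9, α(β(8)) = α(7) = 6, α(β(9)) = α(6) = 7.
Hence αβ = [4 5 8 2 3 1 9 6 7].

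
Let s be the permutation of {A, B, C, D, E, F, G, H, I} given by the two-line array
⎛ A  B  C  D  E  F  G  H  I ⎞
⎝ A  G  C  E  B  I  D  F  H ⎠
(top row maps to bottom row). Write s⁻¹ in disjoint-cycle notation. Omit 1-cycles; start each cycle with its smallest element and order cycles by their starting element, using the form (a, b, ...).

First write s in disjoint cycles: (B, G, D, E)(F, I, H).
The inverse reverses every cycle; in canonical form, s⁻¹ = (B, E, D, G)(F, H, I).

(B, E, D, G)(F, H, I)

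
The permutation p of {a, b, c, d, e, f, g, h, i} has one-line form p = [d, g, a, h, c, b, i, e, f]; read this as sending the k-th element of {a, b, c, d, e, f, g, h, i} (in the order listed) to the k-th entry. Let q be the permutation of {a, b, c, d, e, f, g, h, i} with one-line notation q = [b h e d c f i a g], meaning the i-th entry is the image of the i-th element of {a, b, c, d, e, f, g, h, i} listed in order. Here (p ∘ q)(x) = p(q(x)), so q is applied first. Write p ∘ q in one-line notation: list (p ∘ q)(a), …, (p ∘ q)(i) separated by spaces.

g e c h a b f d i

Chase each element through q then p: a → b → g; b → h → e; c → e → c; d → d → h; e → c → a; f → f → b; g → i → f; h → a → d; i → g → i.
Collecting the images, p ∘ q = [g e c h a b f d i].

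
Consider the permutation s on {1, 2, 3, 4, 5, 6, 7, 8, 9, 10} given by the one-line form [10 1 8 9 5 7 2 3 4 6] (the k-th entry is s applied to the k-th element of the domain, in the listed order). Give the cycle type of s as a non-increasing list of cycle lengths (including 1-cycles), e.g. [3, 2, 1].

The disjoint cycles are (1, 10, 6, 7, 2)(3, 8)(4, 9)(5), with lengths 5, 2, 2, 1 in non-increasing order.

[5, 2, 2, 1]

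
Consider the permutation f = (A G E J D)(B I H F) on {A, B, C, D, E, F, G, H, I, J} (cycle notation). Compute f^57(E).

D

E lies in the 5-cycle (A G E J D).
Powers repeat with period 5 on this cycle, and 57 mod 5 = 2, so f^57(E) = f^2(E).
Stepping 2 places around the cycle: E → J → D.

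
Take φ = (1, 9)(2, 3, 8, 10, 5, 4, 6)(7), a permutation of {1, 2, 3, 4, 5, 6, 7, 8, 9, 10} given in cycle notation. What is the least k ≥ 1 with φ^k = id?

14

The disjoint cycles have lengths 7, 2, 1.
Since disjoint cycles commute, ord(φ) = lcm(7, 2) = 14.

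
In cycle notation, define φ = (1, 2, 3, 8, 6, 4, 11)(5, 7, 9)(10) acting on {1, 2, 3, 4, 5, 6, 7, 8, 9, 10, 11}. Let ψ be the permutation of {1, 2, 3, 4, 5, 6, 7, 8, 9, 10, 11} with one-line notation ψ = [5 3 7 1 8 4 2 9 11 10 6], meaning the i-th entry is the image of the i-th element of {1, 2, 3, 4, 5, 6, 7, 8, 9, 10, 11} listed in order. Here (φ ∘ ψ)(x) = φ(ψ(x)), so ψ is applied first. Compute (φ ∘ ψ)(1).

7

(φ ∘ ψ)(1) = φ(ψ(1)). ψ(1) = 5, then φ(5) = 7. So (φ ∘ ψ)(1) = 7.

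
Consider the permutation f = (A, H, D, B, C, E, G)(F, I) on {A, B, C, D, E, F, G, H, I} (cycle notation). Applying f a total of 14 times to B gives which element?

B lies in the 7-cycle (A, H, D, B, C, E, G).
Since the cycle has length 7, f^14 acts on it the same as f^0 (14 mod 7 = 0).
So f^14(B) = B.

B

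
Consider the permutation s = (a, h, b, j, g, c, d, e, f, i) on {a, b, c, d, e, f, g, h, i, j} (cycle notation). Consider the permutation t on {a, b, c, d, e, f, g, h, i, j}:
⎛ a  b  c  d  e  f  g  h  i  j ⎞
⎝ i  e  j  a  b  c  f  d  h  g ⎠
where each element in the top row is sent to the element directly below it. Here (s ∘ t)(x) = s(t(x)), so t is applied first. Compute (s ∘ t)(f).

t(f) = c, then s(c) = d; composing gives (s ∘ t)(f) = d.

d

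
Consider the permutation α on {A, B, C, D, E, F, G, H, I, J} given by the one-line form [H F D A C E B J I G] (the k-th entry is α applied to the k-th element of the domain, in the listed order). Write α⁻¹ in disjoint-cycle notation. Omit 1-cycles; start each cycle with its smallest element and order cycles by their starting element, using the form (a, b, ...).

(A, D, C, E, F, B, G, J, H)

The cycle decomposition of α is (A, H, J, G, B, F, E, C, D).
The inverse reverses every cycle; in canonical form, α⁻¹ = (A, D, C, E, F, B, G, J, H).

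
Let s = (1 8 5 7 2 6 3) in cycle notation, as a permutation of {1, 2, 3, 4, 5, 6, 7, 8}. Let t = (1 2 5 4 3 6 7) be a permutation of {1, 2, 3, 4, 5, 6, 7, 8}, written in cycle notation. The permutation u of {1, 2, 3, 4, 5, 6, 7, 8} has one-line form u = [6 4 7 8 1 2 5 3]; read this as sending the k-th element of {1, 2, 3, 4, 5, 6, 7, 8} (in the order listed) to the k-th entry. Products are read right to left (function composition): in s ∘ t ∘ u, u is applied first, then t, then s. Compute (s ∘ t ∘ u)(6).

7

(s ∘ t ∘ u)(6) = s(t(u(6))). u(6) = 2, then t(2) = 5, then s(5) = 7, so the result is 7.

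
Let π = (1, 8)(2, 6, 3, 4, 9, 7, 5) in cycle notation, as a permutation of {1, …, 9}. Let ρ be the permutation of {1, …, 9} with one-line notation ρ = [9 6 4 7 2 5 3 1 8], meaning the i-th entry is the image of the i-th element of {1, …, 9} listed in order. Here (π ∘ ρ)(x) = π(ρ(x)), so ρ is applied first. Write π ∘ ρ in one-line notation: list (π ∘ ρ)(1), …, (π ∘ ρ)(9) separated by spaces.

(π ∘ ρ)(x) = π(ρ(x)). Computing each image: π(ρ(1)) = π(9) = 7, π(ρ(2)) = π(6) = 3, π(ρ(3)) = π(4) = 9, π(ρ(4)) = π(7) = 5, π(ρ(5)) = π(2) = 6, π(ρ(6)) = π(5) = 2, π(ρ(7)) = π(3) = 4, π(ρ(8)) = π(1) = 8, π(ρ(9)) = π(8) = 1.
Hence π ∘ ρ = [7 3 9 5 6 2 4 8 1].

7 3 9 5 6 2 4 8 1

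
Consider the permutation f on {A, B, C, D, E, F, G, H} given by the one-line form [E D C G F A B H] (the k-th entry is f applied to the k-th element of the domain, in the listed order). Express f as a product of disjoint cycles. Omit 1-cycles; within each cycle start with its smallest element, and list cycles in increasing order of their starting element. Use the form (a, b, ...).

(A, E, F)(B, D, G)

Iterating f from A gives A → E → F → A; that is the 3-cycle (A, E, F).
Repeating from the next unused element and collecting all non-trivial cycles gives (A, E, F)(B, D, G).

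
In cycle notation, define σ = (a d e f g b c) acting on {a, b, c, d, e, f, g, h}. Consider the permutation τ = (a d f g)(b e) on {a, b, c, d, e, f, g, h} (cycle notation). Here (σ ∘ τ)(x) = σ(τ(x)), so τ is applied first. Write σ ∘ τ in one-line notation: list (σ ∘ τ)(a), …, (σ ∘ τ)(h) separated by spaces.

(σ ∘ τ)(x) = σ(τ(x)). Computing each image: σ(τ(a)) = σ(d) = e, σ(τ(b)) = σ(e) = f, σ(τ(c)) = σ(c) = a, σ(τ(d)) = σ(f) = g, σ(τ(e)) = σ(b) = c, σ(τ(f)) = σ(g) = b, σ(τ(g)) = σ(a) = d, σ(τ(h)) = σ(h) = h.
Hence σ ∘ τ = [e f a g c b d h].

e f a g c b d h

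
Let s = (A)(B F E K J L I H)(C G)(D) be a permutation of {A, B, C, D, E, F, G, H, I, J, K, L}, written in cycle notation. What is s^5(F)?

F lies in the 8-cycle (B F E K J L I H).
Advancing 5 steps from F: F → E → K → J → L → I.

I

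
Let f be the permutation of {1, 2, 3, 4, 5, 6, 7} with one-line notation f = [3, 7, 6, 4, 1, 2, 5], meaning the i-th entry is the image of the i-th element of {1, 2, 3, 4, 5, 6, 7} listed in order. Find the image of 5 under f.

5 is element number 5 of the domain, and entry number 5 of the one-line form is 1, so f(5) = 1.

1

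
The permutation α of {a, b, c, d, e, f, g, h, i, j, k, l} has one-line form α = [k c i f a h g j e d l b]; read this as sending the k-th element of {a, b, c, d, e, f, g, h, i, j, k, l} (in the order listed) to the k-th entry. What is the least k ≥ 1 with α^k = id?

28

Decomposing into disjoint cycles gives cycle lengths 7, 4, 1.
The order of α is the least common multiple of its cycle lengths: lcm(7, 4) = 28.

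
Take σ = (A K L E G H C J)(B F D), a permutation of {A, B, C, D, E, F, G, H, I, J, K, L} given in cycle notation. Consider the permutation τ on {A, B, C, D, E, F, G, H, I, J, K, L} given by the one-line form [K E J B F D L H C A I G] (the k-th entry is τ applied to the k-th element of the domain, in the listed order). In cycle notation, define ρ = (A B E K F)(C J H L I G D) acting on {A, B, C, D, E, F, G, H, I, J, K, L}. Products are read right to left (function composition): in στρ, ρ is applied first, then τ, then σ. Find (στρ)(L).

Apply the permutations in order: ρ(L) = I, then τ(I) = C, then σ(C) = J. So (στρ)(L) = J.

J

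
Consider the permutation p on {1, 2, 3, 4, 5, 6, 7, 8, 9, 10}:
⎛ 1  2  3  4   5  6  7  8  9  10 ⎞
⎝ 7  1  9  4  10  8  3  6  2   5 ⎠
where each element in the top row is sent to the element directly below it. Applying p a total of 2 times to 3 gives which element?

2

Tracing 3 → 9 → … returns to 3 after 5 steps, so 3 lies in a 5-cycle (1 7 3 9 2).
Advancing 2 steps from 3: 3 → 9 → 2.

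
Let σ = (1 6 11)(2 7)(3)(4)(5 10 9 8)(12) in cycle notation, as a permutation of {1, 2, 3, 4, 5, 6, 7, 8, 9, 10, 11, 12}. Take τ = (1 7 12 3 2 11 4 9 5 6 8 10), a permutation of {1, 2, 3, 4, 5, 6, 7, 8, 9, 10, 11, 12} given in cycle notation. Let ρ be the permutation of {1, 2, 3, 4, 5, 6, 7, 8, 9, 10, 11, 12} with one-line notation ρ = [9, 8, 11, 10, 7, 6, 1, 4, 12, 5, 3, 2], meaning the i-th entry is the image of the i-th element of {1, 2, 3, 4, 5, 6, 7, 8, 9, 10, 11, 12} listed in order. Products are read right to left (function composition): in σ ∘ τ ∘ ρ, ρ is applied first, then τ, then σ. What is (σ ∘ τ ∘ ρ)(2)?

Chase 2: ρ(2) = 8; τ(8) = 10; σ(10) = 9. Hence (σ ∘ τ ∘ ρ)(2) = 9.

9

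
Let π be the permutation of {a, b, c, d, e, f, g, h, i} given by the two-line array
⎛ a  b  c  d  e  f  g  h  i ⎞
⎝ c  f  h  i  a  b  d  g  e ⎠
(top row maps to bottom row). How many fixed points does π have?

0

No element satisfies π(x) = x, so there are 0 fixed points.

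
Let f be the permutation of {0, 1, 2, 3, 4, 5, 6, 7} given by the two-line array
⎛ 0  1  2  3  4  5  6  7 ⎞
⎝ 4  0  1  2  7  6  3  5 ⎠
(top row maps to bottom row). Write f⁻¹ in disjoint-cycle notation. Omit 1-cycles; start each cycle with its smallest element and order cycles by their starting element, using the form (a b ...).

First write f in disjoint cycles: (0 4 7 5 6 3 2 1).
The inverse reverses every cycle; in canonical form, f⁻¹ = (0 1 2 3 6 5 7 4).

(0 1 2 3 6 5 7 4)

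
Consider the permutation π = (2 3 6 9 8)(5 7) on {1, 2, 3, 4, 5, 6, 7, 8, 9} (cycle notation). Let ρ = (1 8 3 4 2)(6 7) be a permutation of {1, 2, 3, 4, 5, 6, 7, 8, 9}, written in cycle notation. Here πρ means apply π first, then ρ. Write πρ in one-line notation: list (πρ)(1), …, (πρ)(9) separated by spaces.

(πρ)(x) = ρ(π(x)). Computing each image: ρ(π(1)) = ρ(1) = 8, ρ(π(2)) = ρ(3) = 4, ρ(π(3)) = ρ(6) = 7, ρ(π(4)) = ρ(4) = 2, ρ(π(5)) = ρ(7) = 6, ρ(π(6)) = ρ(9) = 9, ρ(π(7)) = ρ(5) = 5, ρ(π(8)) = ρ(2) = 1, ρ(π(9)) = ρ(8) = 3.
Hence πρ = [8 4 7 2 6 9 5 1 3].

8 4 7 2 6 9 5 1 3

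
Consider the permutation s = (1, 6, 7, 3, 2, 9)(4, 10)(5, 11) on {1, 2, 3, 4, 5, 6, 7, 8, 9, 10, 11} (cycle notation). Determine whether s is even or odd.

odd

The cycle lengths are 6, 2, 2, 1.
A cycle of length ℓ contributes ℓ−1 transpositions, so s is a product of 5 + 1 + 1 = 7 transpositions — odd.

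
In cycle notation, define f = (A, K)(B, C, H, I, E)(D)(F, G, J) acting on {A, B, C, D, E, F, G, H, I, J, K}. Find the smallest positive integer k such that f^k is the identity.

The cycle type of f is (5, 3, 2, 1).
The order of f is the least common multiple of its cycle lengths: lcm(5, 3, 2) = 30.

30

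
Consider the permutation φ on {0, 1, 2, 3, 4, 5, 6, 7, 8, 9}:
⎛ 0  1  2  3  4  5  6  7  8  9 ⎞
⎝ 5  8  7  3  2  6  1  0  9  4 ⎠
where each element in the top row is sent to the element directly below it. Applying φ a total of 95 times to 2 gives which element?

1

Tracing 2 → 7 → … returns to 2 after 9 steps, so 2 lies in a 9-cycle (0, 5, 6, 1, 8, 9, 4, 2, 7).
Powers repeat with period 9 on this cycle, and 95 mod 9 = 5, so φ^95(2) = φ^5(2).
Stepping 5 places around the cycle: 2 → 7 → 0 → 5 → 6 → 1.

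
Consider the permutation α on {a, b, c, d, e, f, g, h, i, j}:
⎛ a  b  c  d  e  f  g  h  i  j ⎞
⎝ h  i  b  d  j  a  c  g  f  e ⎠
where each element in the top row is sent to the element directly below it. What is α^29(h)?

g

Tracing h → g → … returns to h after 7 steps, so h lies in a 7-cycle (a h g c b i f).
Powers repeat with period 7 on this cycle, and 29 mod 7 = 1, so α^29(h) = α^1(h).
Advancing 1 step from h: h → g.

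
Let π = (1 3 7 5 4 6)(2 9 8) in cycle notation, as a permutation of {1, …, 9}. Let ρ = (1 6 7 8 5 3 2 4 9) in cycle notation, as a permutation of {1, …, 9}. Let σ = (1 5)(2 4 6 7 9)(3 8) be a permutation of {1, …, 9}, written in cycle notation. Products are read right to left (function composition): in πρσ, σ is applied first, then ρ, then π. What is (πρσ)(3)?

Chase 3: σ(3) = 8; ρ(8) = 5; π(5) = 4. Hence (πρσ)(3) = 4.

4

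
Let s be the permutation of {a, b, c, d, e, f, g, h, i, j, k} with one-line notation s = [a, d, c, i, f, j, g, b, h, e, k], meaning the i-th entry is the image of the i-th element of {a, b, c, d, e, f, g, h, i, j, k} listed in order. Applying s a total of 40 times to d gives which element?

Tracing d → i → … returns to d after 4 steps, so d lies in a 4-cycle (b, d, i, h).
Since the cycle has length 4, s^40 acts on it the same as s^0 (40 mod 4 = 0).
So s^40(d) = d.

d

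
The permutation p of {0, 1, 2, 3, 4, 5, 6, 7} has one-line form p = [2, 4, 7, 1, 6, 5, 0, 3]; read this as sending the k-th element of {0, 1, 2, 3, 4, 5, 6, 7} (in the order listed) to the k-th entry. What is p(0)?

0 is element number 1 of the domain, and entry number 1 of the one-line form is 2, so p(0) = 2.

2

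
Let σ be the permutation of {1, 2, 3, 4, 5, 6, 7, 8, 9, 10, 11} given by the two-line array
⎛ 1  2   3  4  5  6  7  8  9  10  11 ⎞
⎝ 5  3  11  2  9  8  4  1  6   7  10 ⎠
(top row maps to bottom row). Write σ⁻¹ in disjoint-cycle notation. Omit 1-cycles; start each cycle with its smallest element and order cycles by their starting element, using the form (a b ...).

The cycle decomposition of σ is (1 5 9 6 8)(2 3 11 10 7 4).
Reversing each cycle (and rotating so the smallest element leads) gives σ⁻¹ = (1 8 6 9 5)(2 4 7 10 11 3).

(1 8 6 9 5)(2 4 7 10 11 3)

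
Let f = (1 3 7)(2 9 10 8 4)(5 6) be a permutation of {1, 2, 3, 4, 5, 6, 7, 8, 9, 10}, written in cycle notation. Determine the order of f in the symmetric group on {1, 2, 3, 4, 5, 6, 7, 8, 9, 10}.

30

The disjoint cycles have lengths 5, 3, 2.
The order of f is the least common multiple of its cycle lengths: lcm(5, 3, 2) = 30.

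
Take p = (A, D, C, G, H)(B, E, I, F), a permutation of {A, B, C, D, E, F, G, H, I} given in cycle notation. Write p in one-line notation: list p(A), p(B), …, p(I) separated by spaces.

D E G C I B H A F

Image by image: A→D, B→E, C→G, D→C, E→I, F→B, G→H, H→A, I→F.
Listing these in domain order gives D E G C I B H A F.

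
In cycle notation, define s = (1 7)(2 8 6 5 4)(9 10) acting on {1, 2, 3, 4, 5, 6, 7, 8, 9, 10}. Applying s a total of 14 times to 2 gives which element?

4

2 lies in the 5-cycle (2 8 6 5 4).
On a 5-cycle, s^5 is the identity, so s^14 = s^4 there (14 ≡ 4 mod 5).
Advancing 4 steps from 2: 2 → 8 → 6 → 5 → 4.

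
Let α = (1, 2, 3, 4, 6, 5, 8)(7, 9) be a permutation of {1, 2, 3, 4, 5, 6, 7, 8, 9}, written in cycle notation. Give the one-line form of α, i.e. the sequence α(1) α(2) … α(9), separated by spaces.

2 3 4 6 8 5 9 1 7

Image by image: 1→2, 2→3, 3→4, 4→6, 5→8, 6→5, 7→9, 8→1, 9→7.
So the one-line form is 2 3 4 6 8 5 9 1 7.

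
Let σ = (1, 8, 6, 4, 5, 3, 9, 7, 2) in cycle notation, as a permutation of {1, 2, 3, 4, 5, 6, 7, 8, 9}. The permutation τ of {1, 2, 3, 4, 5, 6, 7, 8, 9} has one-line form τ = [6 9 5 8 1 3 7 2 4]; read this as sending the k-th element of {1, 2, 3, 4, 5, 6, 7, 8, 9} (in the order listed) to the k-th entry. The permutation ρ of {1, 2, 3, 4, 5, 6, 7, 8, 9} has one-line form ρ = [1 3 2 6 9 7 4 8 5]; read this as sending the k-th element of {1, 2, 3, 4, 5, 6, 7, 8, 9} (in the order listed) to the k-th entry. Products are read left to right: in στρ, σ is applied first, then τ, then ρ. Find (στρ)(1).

(στρ)(1) = ρ(τ(σ(1))). σ(1) = 8, then τ(8) = 2, then ρ(2) = 3, so the result is 3.

3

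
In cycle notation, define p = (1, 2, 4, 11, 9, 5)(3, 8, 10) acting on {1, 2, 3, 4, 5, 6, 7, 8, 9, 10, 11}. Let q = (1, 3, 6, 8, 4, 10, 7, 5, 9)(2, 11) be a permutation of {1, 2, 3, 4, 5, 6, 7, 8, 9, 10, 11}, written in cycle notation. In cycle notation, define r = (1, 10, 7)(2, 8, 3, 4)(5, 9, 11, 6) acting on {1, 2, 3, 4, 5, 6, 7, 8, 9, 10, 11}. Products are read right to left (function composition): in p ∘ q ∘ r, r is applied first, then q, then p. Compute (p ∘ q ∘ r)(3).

3

Chase 3: r(3) = 4; q(4) = 10; p(10) = 3. Hence (p ∘ q ∘ r)(3) = 3.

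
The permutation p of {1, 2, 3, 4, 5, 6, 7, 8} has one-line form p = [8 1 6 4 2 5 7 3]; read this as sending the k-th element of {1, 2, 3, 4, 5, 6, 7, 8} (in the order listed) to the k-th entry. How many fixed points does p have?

2

The fixed points (elements with p(x) = x) are {4, 7}, so there are 2.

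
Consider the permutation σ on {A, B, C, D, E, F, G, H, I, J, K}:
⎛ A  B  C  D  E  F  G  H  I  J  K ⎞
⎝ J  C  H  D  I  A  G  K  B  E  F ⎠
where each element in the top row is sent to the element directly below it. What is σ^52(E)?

Tracing E → I → … returns to E after 9 steps, so E lies in a 9-cycle (A J E I B C H K F).
Powers repeat with period 9 on this cycle, and 52 mod 9 = 7, so σ^52(E) = σ^7(E).
Advancing 7 steps from E: E → I → B → C → H → K → F → A.

A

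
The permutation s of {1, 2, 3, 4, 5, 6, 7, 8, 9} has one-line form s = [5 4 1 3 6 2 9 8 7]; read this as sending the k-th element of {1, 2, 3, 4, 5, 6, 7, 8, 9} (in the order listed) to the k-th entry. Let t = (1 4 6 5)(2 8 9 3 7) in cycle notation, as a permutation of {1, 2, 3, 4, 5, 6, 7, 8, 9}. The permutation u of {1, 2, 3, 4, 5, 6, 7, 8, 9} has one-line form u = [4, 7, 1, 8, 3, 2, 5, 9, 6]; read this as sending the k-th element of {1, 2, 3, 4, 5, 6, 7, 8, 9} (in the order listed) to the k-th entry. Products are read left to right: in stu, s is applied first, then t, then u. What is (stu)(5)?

Chase 5: s(5) = 6; t(6) = 5; u(5) = 3. Hence (stu)(5) = 3.

3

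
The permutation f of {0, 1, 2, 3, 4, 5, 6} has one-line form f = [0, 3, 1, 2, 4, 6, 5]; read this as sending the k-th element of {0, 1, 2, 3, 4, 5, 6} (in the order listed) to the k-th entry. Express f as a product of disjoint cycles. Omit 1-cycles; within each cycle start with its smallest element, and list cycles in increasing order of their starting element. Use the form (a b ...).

From 1: 1 → 3 → 2 → 1, closing the cycle (1 3 2).
Repeating from the next unused element and collecting all non-trivial cycles gives (1 3 2)(5 6).

(1 3 2)(5 6)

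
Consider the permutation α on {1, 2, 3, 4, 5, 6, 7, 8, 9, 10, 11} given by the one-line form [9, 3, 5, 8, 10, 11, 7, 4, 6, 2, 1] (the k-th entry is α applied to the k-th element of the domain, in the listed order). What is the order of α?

Writing α as disjoint cycles, the cycle lengths are 4, 4, 2, 1.
The order is lcm(4, 4, 2) = 4.

4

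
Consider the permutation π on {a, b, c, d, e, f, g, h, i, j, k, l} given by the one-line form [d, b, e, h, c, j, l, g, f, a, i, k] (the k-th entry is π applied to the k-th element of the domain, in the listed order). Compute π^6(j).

k

Tracing j → a → … returns to j after 9 steps, so j lies in a 9-cycle (a d h g l k i f j).
Stepping 6 places around the cycle: j → a → d → h → g → l → k.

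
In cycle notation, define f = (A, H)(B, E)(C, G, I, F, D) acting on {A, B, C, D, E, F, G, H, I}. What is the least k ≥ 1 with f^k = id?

10

The disjoint cycles have lengths 5, 2, 2.
The order of f is the least common multiple of its cycle lengths: lcm(5, 2, 2) = 10.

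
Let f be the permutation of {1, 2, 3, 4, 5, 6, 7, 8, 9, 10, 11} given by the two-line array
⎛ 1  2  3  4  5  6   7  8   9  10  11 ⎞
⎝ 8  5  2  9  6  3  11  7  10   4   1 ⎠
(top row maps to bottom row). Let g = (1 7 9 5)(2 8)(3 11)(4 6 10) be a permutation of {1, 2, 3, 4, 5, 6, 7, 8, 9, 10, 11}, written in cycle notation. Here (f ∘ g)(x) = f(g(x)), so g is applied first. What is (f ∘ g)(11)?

2

(f ∘ g)(11) = f(g(11)). g(11) = 3, then f(3) = 2. So (f ∘ g)(11) = 2.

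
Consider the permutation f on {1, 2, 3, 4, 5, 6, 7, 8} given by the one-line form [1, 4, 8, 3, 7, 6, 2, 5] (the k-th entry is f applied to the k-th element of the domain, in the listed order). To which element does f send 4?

3

4 is element number 4 of the domain, and entry number 4 of the one-line form is 3, so f(4) = 3.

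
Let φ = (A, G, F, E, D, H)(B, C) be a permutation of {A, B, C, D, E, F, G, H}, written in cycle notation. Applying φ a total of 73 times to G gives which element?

G lies in the 6-cycle (A, G, F, E, D, H).
Since the cycle has length 6, φ^73 acts on it the same as φ^1 (73 mod 6 = 1).
Stepping 1 place around the cycle: G → F.

F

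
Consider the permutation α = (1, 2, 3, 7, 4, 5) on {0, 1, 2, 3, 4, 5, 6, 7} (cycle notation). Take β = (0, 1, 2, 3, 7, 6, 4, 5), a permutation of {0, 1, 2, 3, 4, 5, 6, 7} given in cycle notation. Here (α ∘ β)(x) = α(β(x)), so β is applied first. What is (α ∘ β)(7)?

(α ∘ β)(7) = α(β(7)). β(7) = 6, then α(6) = 6. So (α ∘ β)(7) = 6.

6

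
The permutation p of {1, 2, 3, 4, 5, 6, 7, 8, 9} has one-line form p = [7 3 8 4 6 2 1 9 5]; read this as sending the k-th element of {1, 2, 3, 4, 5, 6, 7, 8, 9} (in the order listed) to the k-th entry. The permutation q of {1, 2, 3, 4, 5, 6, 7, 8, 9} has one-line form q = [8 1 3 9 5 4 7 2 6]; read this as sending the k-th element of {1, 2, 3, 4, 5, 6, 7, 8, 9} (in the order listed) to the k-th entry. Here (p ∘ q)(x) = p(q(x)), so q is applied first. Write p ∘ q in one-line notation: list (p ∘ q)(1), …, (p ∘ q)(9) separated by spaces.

(p ∘ q)(x) = p(q(x)). Computing each image: p(q(1)) = p(8) = 9, p(q(2)) = p(1) = 7, p(q(3)) = p(3) = 8, p(q(4)) = p(9) = 5, p(q(5)) = p(5) = 6, p(q(6)) = p(4) = 4, p(q(7)) = p(7) = 1, p(q(8)) = p(2) = 3, p(q(9)) = p(6) = 2.
Hence p ∘ q = [9 7 8 5 6 4 1 3 2].

9 7 8 5 6 4 1 3 2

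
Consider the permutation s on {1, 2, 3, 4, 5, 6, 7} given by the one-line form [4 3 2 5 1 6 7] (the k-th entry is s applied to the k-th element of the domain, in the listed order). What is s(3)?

2

3 is element number 3 of the domain, and entry number 3 of the one-line form is 2, so s(3) = 2.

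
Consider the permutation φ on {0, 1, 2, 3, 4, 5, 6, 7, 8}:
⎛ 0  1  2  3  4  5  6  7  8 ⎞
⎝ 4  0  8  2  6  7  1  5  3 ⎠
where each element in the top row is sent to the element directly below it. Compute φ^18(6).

0

Tracing 6 → 1 → … returns to 6 after 4 steps, so 6 lies in a 4-cycle (0 4 6 1).
Powers repeat with period 4 on this cycle, and 18 mod 4 = 2, so φ^18(6) = φ^2(6).
Advancing 2 steps from 6: 6 → 1 → 0.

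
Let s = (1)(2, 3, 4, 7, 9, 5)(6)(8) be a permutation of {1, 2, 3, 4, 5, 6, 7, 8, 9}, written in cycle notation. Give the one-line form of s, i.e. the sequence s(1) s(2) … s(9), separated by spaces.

Reading each image from the cycles: 1↦1, 2↦3, 3↦4, 4↦7, 5↦2, 6↦6, 7↦9, 8↦8, 9↦5.
So the one-line form is 1 3 4 7 2 6 9 8 5.

1 3 4 7 2 6 9 8 5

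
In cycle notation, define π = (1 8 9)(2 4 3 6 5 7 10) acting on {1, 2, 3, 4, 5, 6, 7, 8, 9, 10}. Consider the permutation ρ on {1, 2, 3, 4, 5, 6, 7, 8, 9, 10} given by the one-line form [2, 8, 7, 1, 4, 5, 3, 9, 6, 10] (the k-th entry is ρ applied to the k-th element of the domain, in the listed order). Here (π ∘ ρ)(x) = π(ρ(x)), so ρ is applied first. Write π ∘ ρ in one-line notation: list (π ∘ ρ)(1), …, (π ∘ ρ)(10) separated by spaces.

4 9 10 8 3 7 6 1 5 2

(π ∘ ρ)(x) = π(ρ(x)). Computing each image: π(ρ(1)) = π(2) = 4, π(ρ(2)) = π(8) = 9, π(ρ(3)) = π(7) = 10, π(ρ(4)) = π(1) = 8, π(ρ(5)) = π(4) = 3, π(ρ(6)) = π(5) = 7, π(ρ(7)) = π(3) = 6, π(ρ(8)) = π(9) = 1, π(ρ(9)) = π(6) = 5, π(ρ(10)) = π(10) = 2.
Hence π ∘ ρ = [4 9 10 8 3 7 6 1 5 2].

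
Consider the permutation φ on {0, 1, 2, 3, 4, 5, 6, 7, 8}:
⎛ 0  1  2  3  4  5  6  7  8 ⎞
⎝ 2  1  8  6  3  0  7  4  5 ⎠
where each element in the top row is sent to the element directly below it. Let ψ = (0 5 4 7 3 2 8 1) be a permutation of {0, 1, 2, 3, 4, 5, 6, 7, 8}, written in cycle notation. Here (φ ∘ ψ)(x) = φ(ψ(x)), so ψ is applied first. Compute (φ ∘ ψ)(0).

0

(φ ∘ ψ)(0) = φ(ψ(0)). ψ(0) = 5, then φ(5) = 0. So (φ ∘ ψ)(0) = 0.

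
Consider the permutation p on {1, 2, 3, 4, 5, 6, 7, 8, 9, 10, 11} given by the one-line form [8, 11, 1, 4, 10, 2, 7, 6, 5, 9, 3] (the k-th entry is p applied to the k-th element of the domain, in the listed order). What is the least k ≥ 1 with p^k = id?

Decomposing into disjoint cycles gives cycle lengths 6, 3, 1, 1.
The order of p is the least common multiple of its cycle lengths: lcm(6, 3) = 6.

6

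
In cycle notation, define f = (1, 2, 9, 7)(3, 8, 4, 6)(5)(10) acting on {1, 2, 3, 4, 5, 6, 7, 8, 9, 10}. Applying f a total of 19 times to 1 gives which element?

7

1 lies in the 4-cycle (1, 2, 9, 7).
On a 4-cycle, f^4 is the identity, so f^19 = f^3 there (19 ≡ 3 mod 4).
Stepping 3 places around the cycle: 1 → 2 → 9 → 7.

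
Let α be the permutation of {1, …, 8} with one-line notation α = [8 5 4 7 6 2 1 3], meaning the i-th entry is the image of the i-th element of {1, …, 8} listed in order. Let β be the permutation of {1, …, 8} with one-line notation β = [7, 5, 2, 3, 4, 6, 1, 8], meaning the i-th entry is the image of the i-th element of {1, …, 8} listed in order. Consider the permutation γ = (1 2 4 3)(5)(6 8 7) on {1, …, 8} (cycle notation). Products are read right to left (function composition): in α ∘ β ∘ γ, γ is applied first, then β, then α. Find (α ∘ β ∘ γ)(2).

Apply the permutations in order: γ(2) = 4, then β(4) = 3, then α(3) = 4. So (α ∘ β ∘ γ)(2) = 4.

4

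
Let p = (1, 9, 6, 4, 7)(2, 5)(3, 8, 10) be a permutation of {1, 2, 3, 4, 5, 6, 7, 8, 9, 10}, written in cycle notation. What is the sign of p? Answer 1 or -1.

The cycle lengths are 5, 3, 2.
A cycle of length ℓ contributes ℓ−1 transpositions, so p is a product of 4 + 2 + 1 = 7 transpositions — odd.

-1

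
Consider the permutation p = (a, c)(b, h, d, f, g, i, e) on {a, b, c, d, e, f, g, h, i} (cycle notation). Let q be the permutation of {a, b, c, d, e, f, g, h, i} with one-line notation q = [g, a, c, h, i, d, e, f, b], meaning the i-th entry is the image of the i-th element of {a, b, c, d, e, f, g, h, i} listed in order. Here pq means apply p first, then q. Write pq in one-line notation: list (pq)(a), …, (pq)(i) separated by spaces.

Chase each element through p then q: a → c → c; b → h → f; c → a → g; d → f → d; e → b → a; f → g → e; g → i → b; h → d → h; i → e → i.
So pq in one-line form is c f g d a e b h i.

c f g d a e b h i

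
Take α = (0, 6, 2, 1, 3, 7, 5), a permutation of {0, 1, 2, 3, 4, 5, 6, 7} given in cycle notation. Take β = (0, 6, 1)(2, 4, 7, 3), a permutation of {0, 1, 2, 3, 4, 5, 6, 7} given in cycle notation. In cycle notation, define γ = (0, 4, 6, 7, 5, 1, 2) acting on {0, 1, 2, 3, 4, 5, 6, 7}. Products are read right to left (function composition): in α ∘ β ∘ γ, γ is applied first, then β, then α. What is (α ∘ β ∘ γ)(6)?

Chase 6: γ(6) = 7; β(7) = 3; α(3) = 7. Hence (α ∘ β ∘ γ)(6) = 7.

7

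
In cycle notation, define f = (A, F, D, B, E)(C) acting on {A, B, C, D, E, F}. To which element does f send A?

A appears in (A, F, D, B, E); the next entry (wrapping around) is F.

F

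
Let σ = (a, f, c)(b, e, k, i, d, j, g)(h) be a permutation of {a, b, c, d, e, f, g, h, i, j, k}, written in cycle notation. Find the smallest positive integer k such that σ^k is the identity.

21

The disjoint cycles have lengths 7, 3, 1.
The order is lcm(7, 3) = 21.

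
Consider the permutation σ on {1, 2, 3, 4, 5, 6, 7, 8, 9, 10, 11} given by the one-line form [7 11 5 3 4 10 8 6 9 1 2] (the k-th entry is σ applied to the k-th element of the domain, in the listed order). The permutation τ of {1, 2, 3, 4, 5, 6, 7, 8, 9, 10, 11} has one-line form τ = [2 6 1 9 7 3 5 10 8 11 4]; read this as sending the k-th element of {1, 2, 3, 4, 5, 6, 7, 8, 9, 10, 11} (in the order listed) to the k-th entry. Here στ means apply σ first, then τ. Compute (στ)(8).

σ(8) = 6, then τ(6) = 3; composing gives (στ)(8) = 3.

3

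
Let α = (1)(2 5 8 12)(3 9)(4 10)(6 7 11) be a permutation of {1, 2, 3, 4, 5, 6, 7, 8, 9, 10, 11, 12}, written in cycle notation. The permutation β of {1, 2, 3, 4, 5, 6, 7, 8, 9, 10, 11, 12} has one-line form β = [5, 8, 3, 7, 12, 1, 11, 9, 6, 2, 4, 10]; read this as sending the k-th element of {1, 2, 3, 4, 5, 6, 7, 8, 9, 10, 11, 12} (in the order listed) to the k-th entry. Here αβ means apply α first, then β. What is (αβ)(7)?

4

First apply α: α(7) = 11, then β(11) = 4. Thus (αβ)(7) = 4.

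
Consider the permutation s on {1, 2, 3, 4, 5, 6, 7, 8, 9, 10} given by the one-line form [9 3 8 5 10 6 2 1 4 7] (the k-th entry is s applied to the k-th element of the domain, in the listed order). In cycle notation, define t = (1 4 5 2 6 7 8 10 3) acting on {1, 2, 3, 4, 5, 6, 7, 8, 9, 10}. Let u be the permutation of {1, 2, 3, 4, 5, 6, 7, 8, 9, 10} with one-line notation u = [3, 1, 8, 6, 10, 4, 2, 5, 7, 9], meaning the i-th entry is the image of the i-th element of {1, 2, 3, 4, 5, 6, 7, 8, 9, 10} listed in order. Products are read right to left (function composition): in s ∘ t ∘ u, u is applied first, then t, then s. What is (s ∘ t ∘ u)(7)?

(s ∘ t ∘ u)(7) = s(t(u(7))). u(7) = 2, then t(2) = 6, then s(6) = 6, so the result is 6.

6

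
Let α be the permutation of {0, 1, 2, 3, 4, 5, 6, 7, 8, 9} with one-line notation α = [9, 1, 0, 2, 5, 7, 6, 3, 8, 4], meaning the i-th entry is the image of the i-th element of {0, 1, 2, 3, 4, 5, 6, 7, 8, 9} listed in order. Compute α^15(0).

9

Tracing 0 → 9 → … returns to 0 after 7 steps, so 0 lies in a 7-cycle (0 9 4 5 7 3 2).
On a 7-cycle, α^7 is the identity, so α^15 = α^1 there (15 ≡ 1 mod 7).
Advancing 1 step from 0: 0 → 9.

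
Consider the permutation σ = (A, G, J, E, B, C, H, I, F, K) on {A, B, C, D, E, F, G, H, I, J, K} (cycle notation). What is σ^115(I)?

J

I lies in the 10-cycle (A, G, J, E, B, C, H, I, F, K).
Powers repeat with period 10 on this cycle, and 115 mod 10 = 5, so σ^115(I) = σ^5(I).
Stepping 5 places around the cycle: I → F → K → A → G → J.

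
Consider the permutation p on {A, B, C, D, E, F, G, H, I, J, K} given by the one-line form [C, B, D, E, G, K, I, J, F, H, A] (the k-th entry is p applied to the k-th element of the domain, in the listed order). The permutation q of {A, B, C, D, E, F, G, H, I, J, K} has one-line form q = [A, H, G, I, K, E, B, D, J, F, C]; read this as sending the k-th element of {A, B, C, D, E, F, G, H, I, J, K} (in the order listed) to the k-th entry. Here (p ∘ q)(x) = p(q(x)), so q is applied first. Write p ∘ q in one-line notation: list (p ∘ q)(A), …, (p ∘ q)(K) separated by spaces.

C J I F A G B E H K D

Chase each element through q then p: A → A → C; B → H → J; C → G → I; D → I → F; E → K → A; F → E → G; G → B → B; H → D → E; I → J → H; J → F → K; K → C → D.
Collecting the images, p ∘ q = [C J I F A G B E H K D].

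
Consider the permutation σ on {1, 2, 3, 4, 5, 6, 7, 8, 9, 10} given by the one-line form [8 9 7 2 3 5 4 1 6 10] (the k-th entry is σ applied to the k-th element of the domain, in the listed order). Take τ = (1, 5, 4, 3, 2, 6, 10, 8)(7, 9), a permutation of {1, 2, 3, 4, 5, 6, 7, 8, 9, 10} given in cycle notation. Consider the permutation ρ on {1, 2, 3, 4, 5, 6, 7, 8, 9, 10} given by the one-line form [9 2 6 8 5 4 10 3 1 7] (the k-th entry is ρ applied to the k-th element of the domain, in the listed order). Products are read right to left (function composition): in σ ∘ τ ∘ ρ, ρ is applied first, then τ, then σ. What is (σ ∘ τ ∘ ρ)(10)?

6

Apply the permutations in order: ρ(10) = 7, then τ(7) = 9, then σ(9) = 6. So (σ ∘ τ ∘ ρ)(10) = 6.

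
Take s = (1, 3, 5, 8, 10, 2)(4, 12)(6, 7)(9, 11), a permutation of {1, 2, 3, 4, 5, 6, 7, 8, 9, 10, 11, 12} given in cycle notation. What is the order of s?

6

The disjoint cycles have lengths 6, 2, 2, 2.
The order of s is the least common multiple of its cycle lengths: lcm(6, 2, 2, 2) = 6.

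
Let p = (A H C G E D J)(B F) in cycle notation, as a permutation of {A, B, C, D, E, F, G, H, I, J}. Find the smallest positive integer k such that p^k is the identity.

14

The disjoint cycles have lengths 7, 2, 1.
The order of p is the least common multiple of its cycle lengths: lcm(7, 2) = 14.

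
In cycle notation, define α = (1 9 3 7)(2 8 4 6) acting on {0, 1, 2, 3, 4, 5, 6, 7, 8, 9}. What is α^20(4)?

4 lies in the 4-cycle (2 8 4 6).
Powers repeat with period 4 on this cycle, and 20 mod 4 = 0, so α^20(4) = α^0(4).
So α^20(4) = 4.

4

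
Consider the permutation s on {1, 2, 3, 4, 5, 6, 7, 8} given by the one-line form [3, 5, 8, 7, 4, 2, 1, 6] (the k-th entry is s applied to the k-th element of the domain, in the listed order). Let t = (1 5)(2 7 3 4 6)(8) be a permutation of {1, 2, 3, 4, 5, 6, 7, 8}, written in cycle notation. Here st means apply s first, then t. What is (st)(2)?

(st)(2) = t(s(2)). s(2) = 5, then t(5) = 1. So (st)(2) = 1.

1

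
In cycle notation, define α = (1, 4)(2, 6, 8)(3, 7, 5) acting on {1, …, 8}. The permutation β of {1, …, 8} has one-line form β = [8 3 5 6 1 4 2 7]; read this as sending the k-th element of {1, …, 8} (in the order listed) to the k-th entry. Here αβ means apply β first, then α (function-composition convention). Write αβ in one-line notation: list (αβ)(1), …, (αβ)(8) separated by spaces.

2 7 3 8 4 1 6 5

(αβ)(x) = α(β(x)). Computing each image: α(β(1)) = α(8) = 2, α(β(2)) = α(3) = 7, α(β(3)) = α(5) = 3, α(β(4)) = α(6) = 8, α(β(5)) = α(1) = 4, α(β(6)) = α(4) = 1, α(β(7)) = α(2) = 6, α(β(8)) = α(7) = 5.
Hence αβ = [2 7 3 8 4 1 6 5].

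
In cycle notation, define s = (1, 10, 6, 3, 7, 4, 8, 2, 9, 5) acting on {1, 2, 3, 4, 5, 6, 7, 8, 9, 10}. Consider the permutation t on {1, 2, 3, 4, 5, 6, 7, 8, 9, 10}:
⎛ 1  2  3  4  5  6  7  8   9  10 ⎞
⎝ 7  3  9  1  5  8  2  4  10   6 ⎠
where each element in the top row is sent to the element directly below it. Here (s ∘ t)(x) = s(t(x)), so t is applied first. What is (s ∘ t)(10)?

3

First apply t: t(10) = 6, then s(6) = 3. Thus (s ∘ t)(10) = 3.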